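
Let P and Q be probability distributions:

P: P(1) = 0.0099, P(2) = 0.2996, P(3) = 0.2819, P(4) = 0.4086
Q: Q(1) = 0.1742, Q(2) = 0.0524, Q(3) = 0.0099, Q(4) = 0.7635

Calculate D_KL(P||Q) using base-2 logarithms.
1.7062 bits

D_KL(P||Q) = Σ P(x) log₂(P(x)/Q(x))

Computing term by term:
  P(1)·log₂(P(1)/Q(1)) = 0.0099·log₂(0.0099/0.1742) = -0.04096
  P(2)·log₂(P(2)/Q(2)) = 0.2996·log₂(0.2996/0.0524) = 0.75361
  P(3)·log₂(P(3)/Q(3)) = 0.2819·log₂(0.2819/0.0099) = 1.36203
  P(4)·log₂(P(4)/Q(4)) = 0.4086·log₂(0.4086/0.7635) = -0.36853

D_KL(P||Q) = -0.04096 + 0.75361 + 1.36203 - 0.36853 = 1.70615 ≈ 1.7062 bits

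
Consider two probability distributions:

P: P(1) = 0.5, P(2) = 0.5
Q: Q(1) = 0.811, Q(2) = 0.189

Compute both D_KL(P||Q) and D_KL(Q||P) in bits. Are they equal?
D_KL(P||Q) = 0.3529 bits, D_KL(Q||P) = 0.3006 bits. No, they are not equal.

D_KL(P||Q) = Σ P(x) log₂(P(x)/Q(x))

Computing term by term:
  P(1)·log₂(P(1)/Q(1)) = 0.5·log₂(0.5/0.811) = -0.34889
  P(2)·log₂(P(2)/Q(2)) = 0.5·log₂(0.5/0.189) = 0.70177

D_KL(P||Q) = -0.34889 + 0.70177 = 0.35288 ≈ 0.3529 bits

D_KL(Q||P) = Σ Q(x) log₂(Q(x)/P(x))

Computing term by term:
  Q(1)·log₂(Q(1)/P(1)) = 0.811·log₂(0.811/0.5) = 0.56589
  Q(2)·log₂(Q(2)/P(2)) = 0.189·log₂(0.189/0.5) = -0.26527

D_KL(Q||P) = 0.56589 - 0.26527 = 0.30062 ≈ 0.3006 bits

These are NOT equal (difference: 0.0523 bits). KL divergence is asymmetric: D_KL(P||Q) ≠ D_KL(Q||P) in general.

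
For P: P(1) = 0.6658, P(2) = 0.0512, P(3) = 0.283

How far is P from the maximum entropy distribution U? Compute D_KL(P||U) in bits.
0.4593 bits

U(i) = 1/3 for all i

D_KL(P||U) = Σ P(x) log₂(P(x) / (1/3))
           = Σ P(x) log₂(P(x)) + log₂(3)
           = log₂(3) - H(P)

H(P) = -Σ P(x) log₂(P(x)):
  -P(1)·log₂(P(1)) = -(0.6658)·log₂(0.6658) = 0.39072
  -P(2)·log₂(P(2)) = -(0.0512)·log₂(0.0512) = 0.21953
  -P(3)·log₂(P(3)) = -(0.283)·log₂(0.283) = 0.51538
H(P) = 0.39072 + 0.21953 + 0.51538 = 1.12563 bits

log₂(3) = 1.58496 bits

D_KL(P||U) = 1.58496 - 1.12563 = 0.45933 ≈ 0.4593 bits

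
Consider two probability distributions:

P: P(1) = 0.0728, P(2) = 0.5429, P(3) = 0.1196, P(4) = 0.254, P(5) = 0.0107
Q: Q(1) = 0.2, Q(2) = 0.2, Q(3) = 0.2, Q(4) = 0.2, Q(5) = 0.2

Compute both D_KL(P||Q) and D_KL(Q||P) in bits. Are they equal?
D_KL(P||Q) = 0.6297 bits, D_KL(Q||P) = 0.9277 bits. No, they are not equal.

D_KL(P||Q) = Σ P(x) log₂(P(x)/Q(x))

Computing term by term:
  P(1)·log₂(P(1)/Q(1)) = 0.0728·log₂(0.0728/0.2) = -0.10614
  P(2)·log₂(P(2)/Q(2)) = 0.5429·log₂(0.5429/0.2) = 0.78215
  P(3)·log₂(P(3)/Q(3)) = 0.1196·log₂(0.1196/0.2) = -0.08872
  P(4)·log₂(P(4)/Q(4)) = 0.254·log₂(0.254/0.2) = 0.08759
  P(5)·log₂(P(5)/Q(5)) = 0.0107·log₂(0.0107/0.2) = -0.04520

D_KL(P||Q) = -0.10614 + 0.78215 - 0.08872 + 0.08759 - 0.04520 = 0.62968 ≈ 0.6297 bits

D_KL(Q||P) = Σ Q(x) log₂(Q(x)/P(x))

Computing term by term:
  Q(1)·log₂(Q(1)/P(1)) = 0.2·log₂(0.2/0.0728) = 0.29160
  Q(2)·log₂(Q(2)/P(2)) = 0.2·log₂(0.2/0.5429) = -0.28814
  Q(3)·log₂(Q(3)/P(3)) = 0.2·log₂(0.2/0.1196) = 0.14836
  Q(4)·log₂(Q(4)/P(4)) = 0.2·log₂(0.2/0.254) = -0.06897
  Q(5)·log₂(Q(5)/P(5)) = 0.2·log₂(0.2/0.0107) = 0.84486

D_KL(Q||P) = 0.29160 - 0.28814 + 0.14836 - 0.06897 + 0.84486 = 0.92771 ≈ 0.9277 bits

These are NOT equal (difference: 0.2980 bits). KL divergence is asymmetric: D_KL(P||Q) ≠ D_KL(Q||P) in general.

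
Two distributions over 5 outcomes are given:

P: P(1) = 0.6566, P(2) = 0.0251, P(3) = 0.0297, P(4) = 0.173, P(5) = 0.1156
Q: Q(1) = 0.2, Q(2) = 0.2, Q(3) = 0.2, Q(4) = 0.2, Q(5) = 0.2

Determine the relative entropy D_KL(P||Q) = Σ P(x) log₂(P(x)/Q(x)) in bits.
0.8416 bits

D_KL(P||Q) = Σ P(x) log₂(P(x)/Q(x))

Computing term by term:
  P(1)·log₂(P(1)/Q(1)) = 0.6566·log₂(0.6566/0.2) = 1.12608
  P(2)·log₂(P(2)/Q(2)) = 0.0251·log₂(0.0251/0.2) = -0.07516
  P(3)·log₂(P(3)/Q(3)) = 0.0297·log₂(0.0297/0.2) = -0.08172
  P(4)·log₂(P(4)/Q(4)) = 0.173·log₂(0.173/0.2) = -0.03620
  P(5)·log₂(P(5)/Q(5)) = 0.1156·log₂(0.1156/0.2) = -0.09142

D_KL(P||Q) = 1.12608 - 0.07516 - 0.08172 - 0.03620 - 0.09142 = 0.84158 ≈ 0.8416 bits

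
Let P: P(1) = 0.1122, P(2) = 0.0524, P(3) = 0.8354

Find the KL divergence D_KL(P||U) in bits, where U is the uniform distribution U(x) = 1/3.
0.7912 bits

U(i) = 1/3 for all i

D_KL(P||U) = Σ P(x) log₂(P(x) / (1/3))
           = Σ P(x) log₂(P(x)) + log₂(3)
           = log₂(3) - H(P)

H(P) = -Σ P(x) log₂(P(x)):
  -P(1)·log₂(P(1)) = -(0.1122)·log₂(0.1122) = 0.35409
  -P(2)·log₂(P(2)) = -(0.0524)·log₂(0.0524) = 0.22292
  -P(3)·log₂(P(3)) = -(0.8354)·log₂(0.8354) = 0.21675
H(P) = 0.35409 + 0.22292 + 0.21675 = 0.79376 bits

log₂(3) = 1.58496 bits

D_KL(P||U) = 1.58496 - 0.79376 = 0.79120 ≈ 0.7912 bits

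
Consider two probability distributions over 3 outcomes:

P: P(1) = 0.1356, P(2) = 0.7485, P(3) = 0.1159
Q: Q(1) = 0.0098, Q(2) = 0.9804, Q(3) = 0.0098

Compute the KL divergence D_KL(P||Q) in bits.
0.6356 bits

D_KL(P||Q) = Σ P(x) log₂(P(x)/Q(x))

Computing term by term:
  P(1)·log₂(P(1)/Q(1)) = 0.1356·log₂(0.1356/0.0098) = 0.51398
  P(2)·log₂(P(2)/Q(2)) = 0.7485·log₂(0.7485/0.9804) = -0.29144
  P(3)·log₂(P(3)/Q(3)) = 0.1159·log₂(0.1159/0.0098) = 0.41306

D_KL(P||Q) = 0.51398 - 0.29144 + 0.41306 = 0.63560 ≈ 0.6356 bits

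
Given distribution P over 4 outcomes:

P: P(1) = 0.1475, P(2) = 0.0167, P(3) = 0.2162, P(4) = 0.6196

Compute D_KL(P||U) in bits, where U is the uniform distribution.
0.5885 bits

U(i) = 1/4 for all i

D_KL(P||U) = Σ P(x) log₂(P(x) / (1/4))
           = Σ P(x) log₂(P(x)) + log₂(4)
           = log₂(4) - H(P)

H(P) = -Σ P(x) log₂(P(x)):
  -P(1)·log₂(P(1)) = -(0.1475)·log₂(0.1475) = 0.40728
  -P(2)·log₂(P(2)) = -(0.0167)·log₂(0.0167) = 0.09860
  -P(3)·log₂(P(3)) = -(0.2162)·log₂(0.2162) = 0.47771
  -P(4)·log₂(P(4)) = -(0.6196)·log₂(0.6196) = 0.42789
H(P) = 0.40728 + 0.09860 + 0.47771 + 0.42789 = 1.41148 bits

log₂(4) = 2.00000 bits

D_KL(P||U) = 2.00000 - 1.41148 = 0.58852 ≈ 0.5885 bits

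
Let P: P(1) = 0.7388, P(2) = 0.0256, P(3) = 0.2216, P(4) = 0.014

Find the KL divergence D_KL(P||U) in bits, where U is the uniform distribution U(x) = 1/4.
0.9740 bits

U(i) = 1/4 for all i

D_KL(P||U) = Σ P(x) log₂(P(x) / (1/4))
           = Σ P(x) log₂(P(x)) + log₂(4)
           = log₂(4) - H(P)

H(P) = -Σ P(x) log₂(P(x)):
  -P(1)·log₂(P(1)) = -(0.7388)·log₂(0.7388) = 0.32267
  -P(2)·log₂(P(2)) = -(0.0256)·log₂(0.0256) = 0.13537
  -P(3)·log₂(P(3)) = -(0.2216)·log₂(0.2216) = 0.48175
  -P(4)·log₂(P(4)) = -(0.014)·log₂(0.014) = 0.08622
H(P) = 0.32267 + 0.13537 + 0.48175 + 0.08622 = 1.02601 bits

log₂(4) = 2.00000 bits

D_KL(P||U) = 2.00000 - 1.02601 = 0.97399 ≈ 0.9740 bits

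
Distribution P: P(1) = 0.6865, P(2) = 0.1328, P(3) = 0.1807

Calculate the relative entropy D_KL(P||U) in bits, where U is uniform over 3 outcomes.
0.3796 bits

U(i) = 1/3 for all i

D_KL(P||U) = Σ P(x) log₂(P(x) / (1/3))
           = Σ P(x) log₂(P(x)) + log₂(3)
           = log₂(3) - H(P)

H(P) = -Σ P(x) log₂(P(x)):
  -P(1)·log₂(P(1)) = -(0.6865)·log₂(0.6865) = 0.37254
  -P(2)·log₂(P(2)) = -(0.1328)·log₂(0.1328) = 0.38680
  -P(3)·log₂(P(3)) = -(0.1807)·log₂(0.1807) = 0.44603
H(P) = 0.37254 + 0.38680 + 0.44603 = 1.20537 bits

log₂(3) = 1.58496 bits

D_KL(P||U) = 1.58496 - 1.20537 = 0.37959 ≈ 0.3796 bits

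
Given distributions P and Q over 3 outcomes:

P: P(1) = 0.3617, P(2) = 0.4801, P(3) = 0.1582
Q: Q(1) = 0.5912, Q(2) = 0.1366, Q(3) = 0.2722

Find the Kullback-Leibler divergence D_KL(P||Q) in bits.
0.4904 bits

D_KL(P||Q) = Σ P(x) log₂(P(x)/Q(x))

Computing term by term:
  P(1)·log₂(P(1)/Q(1)) = 0.3617·log₂(0.3617/0.5912) = -0.25639
  P(2)·log₂(P(2)/Q(2)) = 0.4801·log₂(0.4801/0.1366) = 0.87060
  P(3)·log₂(P(3)/Q(3)) = 0.1582·log₂(0.1582/0.2722) = -0.12386

D_KL(P||Q) = -0.25639 + 0.87060 - 0.12386 = 0.49035 ≈ 0.4904 bits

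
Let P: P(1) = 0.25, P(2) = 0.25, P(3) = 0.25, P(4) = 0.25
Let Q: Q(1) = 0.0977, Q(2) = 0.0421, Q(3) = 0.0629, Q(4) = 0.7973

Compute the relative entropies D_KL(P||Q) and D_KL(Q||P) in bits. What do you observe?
D_KL(P||Q) = 1.0608 bits, D_KL(Q||P) = 0.9682 bits. The two directions give different values (D_KL(P||Q) exceeds D_KL(Q||P) by 0.0926 bits): KL divergence is asymmetric.

D_KL(P||Q) = Σ P(x) log₂(P(x)/Q(x))

Computing term by term:
  P(1)·log₂(P(1)/Q(1)) = 0.25·log₂(0.25/0.0977) = 0.33887
  P(2)·log₂(P(2)/Q(2)) = 0.25·log₂(0.25/0.0421) = 0.64251
  P(3)·log₂(P(3)/Q(3)) = 0.25·log₂(0.25/0.0629) = 0.49770
  P(4)·log₂(P(4)/Q(4)) = 0.25·log₂(0.25/0.7973) = -0.41830

D_KL(P||Q) = 0.33887 + 0.64251 + 0.49770 - 0.41830 = 1.06078 ≈ 1.0608 bits

D_KL(Q||P) = Σ Q(x) log₂(Q(x)/P(x))

Computing term by term:
  Q(1)·log₂(Q(1)/P(1)) = 0.0977·log₂(0.0977/0.25) = -0.13243
  Q(2)·log₂(Q(2)/P(2)) = 0.0421·log₂(0.0421/0.25) = -0.10820
  Q(3)·log₂(Q(3)/P(3)) = 0.0629·log₂(0.0629/0.25) = -0.12522
  Q(4)·log₂(Q(4)/P(4)) = 0.7973·log₂(0.7973/0.25) = 1.33404

D_KL(Q||P) = -0.13243 - 0.10820 - 0.12522 + 1.33404 = 0.96819 ≈ 0.9682 bits

These are NOT equal (difference: 0.0926 bits). KL divergence is asymmetric: D_KL(P||Q) ≠ D_KL(Q||P) in general.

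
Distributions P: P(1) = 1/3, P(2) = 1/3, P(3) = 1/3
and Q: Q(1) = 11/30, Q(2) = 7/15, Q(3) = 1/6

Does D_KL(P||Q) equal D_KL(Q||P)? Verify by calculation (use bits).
D_KL(P||Q) = 0.1257 bits, D_KL(Q||P) = 0.1103 bits. No — D_KL(P||Q) ≠ D_KL(Q||P) for this pair.

D_KL(P||Q) = Σ P(x) log₂(P(x)/Q(x))

Computing term by term:
  P(1)·log₂(P(1)/Q(1)) = (1/3)·log₂((1/3)/(11/30)) = -0.04583
  P(2)·log₂(P(2)/Q(2)) = (1/3)·log₂((1/3)/(7/15)) = -0.16181
  P(3)·log₂(P(3)/Q(3)) = (1/3)·log₂((1/3)/(1/6)) = 0.33333

D_KL(P||Q) = -0.04583 - 0.16181 + 0.33333 = 0.12569 ≈ 0.1257 bits

D_KL(Q||P) = Σ Q(x) log₂(Q(x)/P(x))

Computing term by term:
  Q(1)·log₂(Q(1)/P(1)) = (11/30)·log₂((11/30)/(1/3)) = 0.05042
  Q(2)·log₂(Q(2)/P(2)) = (7/15)·log₂((7/15)/(1/3)) = 0.22653
  Q(3)·log₂(Q(3)/P(3)) = (1/6)·log₂((1/6)/(1/3)) = -0.16667

D_KL(Q||P) = 0.05042 + 0.22653 - 0.16667 = 0.11028 ≈ 0.1103 bits

These are NOT equal (difference: 0.0154 bits). KL divergence is asymmetric: D_KL(P||Q) ≠ D_KL(Q||P) in general.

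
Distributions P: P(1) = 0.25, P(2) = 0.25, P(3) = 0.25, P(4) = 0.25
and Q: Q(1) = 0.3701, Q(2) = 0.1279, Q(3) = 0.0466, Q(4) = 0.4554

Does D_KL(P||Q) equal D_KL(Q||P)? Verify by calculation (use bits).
D_KL(P||Q) = 0.4898 bits, D_KL(Q||P) = 0.3669 bits. No — D_KL(P||Q) ≠ D_KL(Q||P) for this pair.

D_KL(P||Q) = Σ P(x) log₂(P(x)/Q(x))

Computing term by term:
  P(1)·log₂(P(1)/Q(1)) = 0.25·log₂(0.25/0.3701) = -0.14150
  P(2)·log₂(P(2)/Q(2)) = 0.25·log₂(0.25/0.1279) = 0.24173
  P(3)·log₂(P(3)/Q(3)) = 0.25·log₂(0.25/0.0466) = 0.60588
  P(4)·log₂(P(4)/Q(4)) = 0.25·log₂(0.25/0.4554) = -0.21630

D_KL(P||Q) = -0.14150 + 0.24173 + 0.60588 - 0.21630 = 0.48981 ≈ 0.4898 bits

D_KL(Q||P) = Σ Q(x) log₂(Q(x)/P(x))

Computing term by term:
  Q(1)·log₂(Q(1)/P(1)) = 0.3701·log₂(0.3701/0.25) = 0.20947
  Q(2)·log₂(Q(2)/P(2)) = 0.1279·log₂(0.1279/0.25) = -0.12367
  Q(3)·log₂(Q(3)/P(3)) = 0.0466·log₂(0.0466/0.25) = -0.11294
  Q(4)·log₂(Q(4)/P(4)) = 0.4554·log₂(0.4554/0.25) = 0.39401

D_KL(Q||P) = 0.20947 - 0.12367 - 0.11294 + 0.39401 = 0.36687 ≈ 0.3669 bits

These are NOT equal (difference: 0.1229 bits). KL divergence is asymmetric: D_KL(P||Q) ≠ D_KL(Q||P) in general.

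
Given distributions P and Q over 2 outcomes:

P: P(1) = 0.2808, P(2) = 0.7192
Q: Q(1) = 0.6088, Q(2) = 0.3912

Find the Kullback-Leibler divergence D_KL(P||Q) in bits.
0.3183 bits

D_KL(P||Q) = Σ P(x) log₂(P(x)/Q(x))

Computing term by term:
  P(1)·log₂(P(1)/Q(1)) = 0.2808·log₂(0.2808/0.6088) = -0.31349
  P(2)·log₂(P(2)/Q(2)) = 0.7192·log₂(0.7192/0.3912) = 0.63181

D_KL(P||Q) = -0.31349 + 0.63181 = 0.31832 ≈ 0.3183 bits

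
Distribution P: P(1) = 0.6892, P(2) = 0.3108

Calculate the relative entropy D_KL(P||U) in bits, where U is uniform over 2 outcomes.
0.1059 bits

U(i) = 1/2 for all i

D_KL(P||U) = Σ P(x) log₂(P(x) / (1/2))
           = Σ P(x) log₂(P(x)) + log₂(2)
           = log₂(2) - H(P)

H(P) = -Σ P(x) log₂(P(x)):
  -P(1)·log₂(P(1)) = -(0.6892)·log₂(0.6892) = 0.37010
  -P(2)·log₂(P(2)) = -(0.3108)·log₂(0.3108) = 0.52399
H(P) = 0.37010 + 0.52399 = 0.89409 bits

log₂(2) = 1.00000 bits

D_KL(P||U) = 1.00000 - 0.89409 = 0.10591 ≈ 0.1059 bits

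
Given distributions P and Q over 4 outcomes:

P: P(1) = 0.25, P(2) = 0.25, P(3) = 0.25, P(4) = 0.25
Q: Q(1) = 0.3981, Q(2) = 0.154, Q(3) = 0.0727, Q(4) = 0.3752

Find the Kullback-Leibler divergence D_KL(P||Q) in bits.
0.3060 bits

D_KL(P||Q) = Σ P(x) log₂(P(x)/Q(x))

Computing term by term:
  P(1)·log₂(P(1)/Q(1)) = 0.25·log₂(0.25/0.3981) = -0.16780
  P(2)·log₂(P(2)/Q(2)) = 0.25·log₂(0.25/0.154) = 0.17475
  P(3)·log₂(P(3)/Q(3)) = 0.25·log₂(0.25/0.0727) = 0.44548
  P(4)·log₂(P(4)/Q(4)) = 0.25·log₂(0.25/0.3752) = -0.14643

D_KL(P||Q) = -0.16780 + 0.17475 + 0.44548 - 0.14643 = 0.30600 ≈ 0.3060 bits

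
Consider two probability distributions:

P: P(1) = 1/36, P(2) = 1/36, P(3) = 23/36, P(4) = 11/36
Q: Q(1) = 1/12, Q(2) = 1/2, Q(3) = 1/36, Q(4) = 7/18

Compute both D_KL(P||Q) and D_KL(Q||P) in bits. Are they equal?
D_KL(P||Q) = 2.6239 bits, D_KL(Q||P) = 2.2267 bits. No, they are not equal.

D_KL(P||Q) = Σ P(x) log₂(P(x)/Q(x))

Computing term by term:
  P(1)·log₂(P(1)/Q(1)) = (1/36)·log₂((1/36)/(1/12)) = -0.04403
  P(2)·log₂(P(2)/Q(2)) = (1/36)·log₂((1/36)/(1/2)) = -0.11583
  P(3)·log₂(P(3)/Q(3)) = (23/36)·log₂((23/36)/(1/36)) = 2.89005
  P(4)·log₂(P(4)/Q(4)) = (11/36)·log₂((11/36)/(7/18)) = -0.10631

D_KL(P||Q) = -0.04403 - 0.11583 + 2.89005 - 0.10631 = 2.62388 ≈ 2.6239 bits

D_KL(Q||P) = Σ Q(x) log₂(Q(x)/P(x))

Computing term by term:
  Q(1)·log₂(Q(1)/P(1)) = (1/12)·log₂((1/12)/(1/36)) = 0.13208
  Q(2)·log₂(Q(2)/P(2)) = (1/2)·log₂((1/2)/(1/36)) = 2.08496
  Q(3)·log₂(Q(3)/P(3)) = (1/36)·log₂((1/36)/(23/36)) = -0.12565
  Q(4)·log₂(Q(4)/P(4)) = (7/18)·log₂((7/18)/(11/36)) = 0.13530

D_KL(Q||P) = 0.13208 + 2.08496 - 0.12565 + 0.13530 = 2.22669 ≈ 2.2267 bits

These are NOT equal (difference: 0.3972 bits). KL divergence is asymmetric: D_KL(P||Q) ≠ D_KL(Q||P) in general.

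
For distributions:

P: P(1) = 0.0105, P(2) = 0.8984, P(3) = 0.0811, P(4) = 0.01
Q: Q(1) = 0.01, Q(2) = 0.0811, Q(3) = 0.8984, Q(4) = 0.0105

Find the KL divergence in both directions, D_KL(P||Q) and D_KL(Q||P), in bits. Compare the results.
D_KL(P||Q) = 2.8357 bits, D_KL(Q||P) = 2.8357 bits. The two directions give exactly the same value for this pair.

D_KL(P||Q) = Σ P(x) log₂(P(x)/Q(x))

Computing term by term:
  P(1)·log₂(P(1)/Q(1)) = 0.0105·log₂(0.0105/0.01) = 0.00074
  P(2)·log₂(P(2)/Q(2)) = 0.8984·log₂(0.8984/0.0811) = 3.11707
  P(3)·log₂(P(3)/Q(3)) = 0.0811·log₂(0.0811/0.8984) = -0.28138
  P(4)·log₂(P(4)/Q(4)) = 0.01·log₂(0.01/0.0105) = -0.00070

D_KL(P||Q) = 0.00074 + 3.11707 - 0.28138 - 0.00070 = 2.83573 ≈ 2.8357 bits

D_KL(Q||P) = Σ Q(x) log₂(Q(x)/P(x))

Computing term by term:
  Q(1)·log₂(Q(1)/P(1)) = 0.01·log₂(0.01/0.0105) = -0.00070
  Q(2)·log₂(Q(2)/P(2)) = 0.0811·log₂(0.0811/0.8984) = -0.28138
  Q(3)·log₂(Q(3)/P(3)) = 0.8984·log₂(0.8984/0.0811) = 3.11707
  Q(4)·log₂(Q(4)/P(4)) = 0.0105·log₂(0.0105/0.01) = 0.00074

D_KL(Q||P) = -0.00070 - 0.28138 + 3.11707 + 0.00074 = 2.83573 ≈ 2.8357 bits

These ARE equal here. Q is P with outcomes relabeled (Q(1) = P(4), Q(2) = P(3), Q(3) = P(2), Q(4) = P(1)) by a relabeling that is its own inverse, so the two sums contain exactly the same terms in a different order. This is a special case — KL divergence is not symmetric in general: D_KL(P||Q) ≠ D_KL(Q||P) for most P, Q.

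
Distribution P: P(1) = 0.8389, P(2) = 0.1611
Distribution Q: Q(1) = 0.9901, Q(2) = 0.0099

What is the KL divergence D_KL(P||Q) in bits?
0.4478 bits

D_KL(P||Q) = Σ P(x) log₂(P(x)/Q(x))

Computing term by term:
  P(1)·log₂(P(1)/Q(1)) = 0.8389·log₂(0.8389/0.9901) = -0.20056
  P(2)·log₂(P(2)/Q(2)) = 0.1611·log₂(0.1611/0.0099) = 0.64833

D_KL(P||Q) = -0.20056 + 0.64833 = 0.44777 ≈ 0.4478 bits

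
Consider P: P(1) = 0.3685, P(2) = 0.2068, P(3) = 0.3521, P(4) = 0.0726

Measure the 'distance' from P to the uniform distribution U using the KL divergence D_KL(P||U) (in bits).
0.1941 bits

U(i) = 1/4 for all i

D_KL(P||U) = Σ P(x) log₂(P(x) / (1/4))
           = Σ P(x) log₂(P(x)) + log₂(4)
           = log₂(4) - H(P)

H(P) = -Σ P(x) log₂(P(x)):
  -P(1)·log₂(P(1)) = -(0.3685)·log₂(0.3685) = 0.53074
  -P(2)·log₂(P(2)) = -(0.2068)·log₂(0.2068) = 0.47020
  -P(3)·log₂(P(3)) = -(0.3521)·log₂(0.3521) = 0.53024
  -P(4)·log₂(P(4)) = -(0.0726)·log₂(0.0726) = 0.27471
H(P) = 0.53074 + 0.47020 + 0.53024 + 0.27471 = 1.80589 bits

log₂(4) = 2.00000 bits

D_KL(P||U) = 2.00000 - 1.80589 = 0.19411 ≈ 0.1941 bits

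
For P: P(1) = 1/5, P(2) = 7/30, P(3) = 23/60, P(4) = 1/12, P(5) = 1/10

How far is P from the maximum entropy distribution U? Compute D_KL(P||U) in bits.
0.2064 bits

U(i) = 1/5 for all i

D_KL(P||U) = Σ P(x) log₂(P(x) / (1/5))
           = Σ P(x) log₂(P(x)) + log₂(5)
           = log₂(5) - H(P)

H(P) = -Σ P(x) log₂(P(x)):
  -P(1)·log₂(P(1)) = -(1/5)·log₂(1/5) = 0.46439
  -P(2)·log₂(P(2)) = -(7/30)·log₂(7/30) = 0.48989
  -P(3)·log₂(P(3)) = -(23/60)·log₂(23/60) = 0.53028
  -P(4)·log₂(P(4)) = -(1/12)·log₂(1/12) = 0.29875
  -P(5)·log₂(P(5)) = -(1/10)·log₂(1/10) = 0.33219
H(P) = 0.46439 + 0.48989 + 0.53028 + 0.29875 + 0.33219 = 2.11550 bits

log₂(5) = 2.32193 bits

D_KL(P||U) = 2.32193 - 2.11550 = 0.20643 ≈ 0.2064 bits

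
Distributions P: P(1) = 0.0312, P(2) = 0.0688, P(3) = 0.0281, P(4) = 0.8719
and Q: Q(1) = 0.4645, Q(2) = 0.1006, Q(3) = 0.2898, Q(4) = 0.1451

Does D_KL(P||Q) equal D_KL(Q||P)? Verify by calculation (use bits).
D_KL(P||Q) = 2.0018 bits, D_KL(Q||P) = 2.4651 bits. No — D_KL(P||Q) ≠ D_KL(Q||P) for this pair.

D_KL(P||Q) = Σ P(x) log₂(P(x)/Q(x))

Computing term by term:
  P(1)·log₂(P(1)/Q(1)) = 0.0312·log₂(0.0312/0.4645) = -0.12156
  P(2)·log₂(P(2)/Q(2)) = 0.0688·log₂(0.0688/0.1006) = -0.03771
  P(3)·log₂(P(3)/Q(3)) = 0.0281·log₂(0.0281/0.2898) = -0.09460
  P(4)·log₂(P(4)/Q(4)) = 0.8719·log₂(0.8719/0.1451) = 2.25571

D_KL(P||Q) = -0.12156 - 0.03771 - 0.09460 + 2.25571 = 2.00184 ≈ 2.0018 bits

D_KL(Q||P) = Σ Q(x) log₂(Q(x)/P(x))

Computing term by term:
  Q(1)·log₂(Q(1)/P(1)) = 0.4645·log₂(0.4645/0.0312) = 1.80972
  Q(2)·log₂(Q(2)/P(2)) = 0.1006·log₂(0.1006/0.0688) = 0.05514
  Q(3)·log₂(Q(3)/P(3)) = 0.2898·log₂(0.2898/0.0281) = 0.97559
  Q(4)·log₂(Q(4)/P(4)) = 0.1451·log₂(0.1451/0.8719) = -0.37539

D_KL(Q||P) = 1.80972 + 0.05514 + 0.97559 - 0.37539 = 2.46506 ≈ 2.4651 bits

These are NOT equal (difference: 0.4633 bits). KL divergence is asymmetric: D_KL(P||Q) ≠ D_KL(Q||P) in general.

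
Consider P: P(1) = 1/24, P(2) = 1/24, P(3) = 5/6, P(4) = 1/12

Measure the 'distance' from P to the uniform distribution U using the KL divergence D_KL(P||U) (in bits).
1.1000 bits

U(i) = 1/4 for all i

D_KL(P||U) = Σ P(x) log₂(P(x) / (1/4))
           = Σ P(x) log₂(P(x)) + log₂(4)
           = log₂(4) - H(P)

H(P) = -Σ P(x) log₂(P(x)):
  -P(1)·log₂(P(1)) = -(1/24)·log₂(1/24) = 0.19104
  -P(2)·log₂(P(2)) = -(1/24)·log₂(1/24) = 0.19104
  -P(3)·log₂(P(3)) = -(5/6)·log₂(5/6) = 0.21920
  -P(4)·log₂(P(4)) = -(1/12)·log₂(1/12) = 0.29875
H(P) = 0.19104 + 0.19104 + 0.21920 + 0.29875 = 0.90003 bits

log₂(4) = 2.00000 bits

D_KL(P||U) = 2.00000 - 0.90003 = 1.09997 ≈ 1.1000 bits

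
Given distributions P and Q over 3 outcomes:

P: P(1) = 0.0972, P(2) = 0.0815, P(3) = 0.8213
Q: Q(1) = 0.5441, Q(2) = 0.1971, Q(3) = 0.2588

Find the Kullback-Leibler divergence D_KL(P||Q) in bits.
1.0230 bits

D_KL(P||Q) = Σ P(x) log₂(P(x)/Q(x))

Computing term by term:
  P(1)·log₂(P(1)/Q(1)) = 0.0972·log₂(0.0972/0.5441) = -0.24153
  P(2)·log₂(P(2)/Q(2)) = 0.0815·log₂(0.0815/0.1971) = -0.10384
  P(3)·log₂(P(3)/Q(3)) = 0.8213·log₂(0.8213/0.2588) = 1.36834

D_KL(P||Q) = -0.24153 - 0.10384 + 1.36834 = 1.02297 ≈ 1.0230 bits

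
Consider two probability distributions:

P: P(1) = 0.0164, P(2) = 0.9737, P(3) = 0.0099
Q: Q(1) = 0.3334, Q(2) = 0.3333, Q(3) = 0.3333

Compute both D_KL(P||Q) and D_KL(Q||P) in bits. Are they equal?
D_KL(P||Q) = 1.3845 bits, D_KL(Q||P) = 2.6242 bits. No, they are not equal.

D_KL(P||Q) = Σ P(x) log₂(P(x)/Q(x))

Computing term by term:
  P(1)·log₂(P(1)/Q(1)) = 0.0164·log₂(0.0164/0.3334) = -0.07127
  P(2)·log₂(P(2)/Q(2)) = 0.9737·log₂(0.9737/0.3333) = 1.50598
  P(3)·log₂(P(3)/Q(3)) = 0.0099·log₂(0.0099/0.3333) = -0.05023

D_KL(P||Q) = -0.07127 + 1.50598 - 0.05023 = 1.38448 ≈ 1.3845 bits

D_KL(Q||P) = Σ Q(x) log₂(Q(x)/P(x))

Computing term by term:
  Q(1)·log₂(Q(1)/P(1)) = 0.3334·log₂(0.3334/0.0164) = 1.44879
  Q(2)·log₂(Q(2)/P(2)) = 0.3333·log₂(0.3333/0.9737) = -0.51550
  Q(3)·log₂(Q(3)/P(3)) = 0.3333·log₂(0.3333/0.0099) = 1.69091

D_KL(Q||P) = 1.44879 - 0.51550 + 1.69091 = 2.62420 ≈ 2.6242 bits

These are NOT equal (difference: 1.2397 bits). KL divergence is asymmetric: D_KL(P||Q) ≠ D_KL(Q||P) in general.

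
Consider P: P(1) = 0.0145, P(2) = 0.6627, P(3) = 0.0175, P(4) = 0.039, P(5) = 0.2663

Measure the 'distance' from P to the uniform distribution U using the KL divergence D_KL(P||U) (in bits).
1.0470 bits

U(i) = 1/5 for all i

D_KL(P||U) = Σ P(x) log₂(P(x) / (1/5))
           = Σ P(x) log₂(P(x)) + log₂(5)
           = log₂(5) - H(P)

H(P) = -Σ P(x) log₂(P(x)):
  -P(1)·log₂(P(1)) = -(0.0145)·log₂(0.0145) = 0.08856
  -P(2)·log₂(P(2)) = -(0.6627)·log₂(0.6627) = 0.39336
  -P(3)·log₂(P(3)) = -(0.0175)·log₂(0.0175) = 0.10214
  -P(4)·log₂(P(4)) = -(0.039)·log₂(0.039) = 0.18253
  -P(5)·log₂(P(5)) = -(0.2663)·log₂(0.2663) = 0.50833
H(P) = 0.08856 + 0.39336 + 0.10214 + 0.18253 + 0.50833 = 1.27492 bits

log₂(5) = 2.32193 bits

D_KL(P||U) = 2.32193 - 1.27492 = 1.04701 ≈ 1.0470 bits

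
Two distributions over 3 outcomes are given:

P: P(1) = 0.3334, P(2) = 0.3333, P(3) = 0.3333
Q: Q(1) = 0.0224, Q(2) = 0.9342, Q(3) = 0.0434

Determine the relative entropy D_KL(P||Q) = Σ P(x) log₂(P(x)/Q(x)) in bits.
1.7835 bits

D_KL(P||Q) = Σ P(x) log₂(P(x)/Q(x))

Computing term by term:
  P(1)·log₂(P(1)/Q(1)) = 0.3334·log₂(0.3334/0.0224) = 1.29882
  P(2)·log₂(P(2)/Q(2)) = 0.3333·log₂(0.3333/0.9342) = -0.49559
  P(3)·log₂(P(3)/Q(3)) = 0.3333·log₂(0.3333/0.0434) = 0.98025

D_KL(P||Q) = 1.29882 - 0.49559 + 0.98025 = 1.78348 ≈ 1.7835 bits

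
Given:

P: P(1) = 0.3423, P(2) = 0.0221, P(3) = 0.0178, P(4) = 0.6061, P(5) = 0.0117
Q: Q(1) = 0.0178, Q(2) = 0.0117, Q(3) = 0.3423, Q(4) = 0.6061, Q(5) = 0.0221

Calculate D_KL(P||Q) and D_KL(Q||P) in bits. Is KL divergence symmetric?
D_KL(P||Q) = 1.3936 bits, D_KL(Q||P) = 1.3936 bits. The two values coincide for this particular pair, but no — KL divergence is not symmetric in general.

D_KL(P||Q) = Σ P(x) log₂(P(x)/Q(x))

Computing term by term:
  P(1)·log₂(P(1)/Q(1)) = 0.3423·log₂(0.3423/0.0178) = 1.46002
  P(2)·log₂(P(2)/Q(2)) = 0.0221·log₂(0.0221/0.0117) = 0.02028
  P(3)·log₂(P(3)/Q(3)) = 0.0178·log₂(0.0178/0.3423) = -0.07592
  P(4)·log₂(P(4)/Q(4)) = 0.6061·log₂(0.6061/0.6061) = 0.00000
  P(5)·log₂(P(5)/Q(5)) = 0.0117·log₂(0.0117/0.0221) = -0.01074

D_KL(P||Q) = 1.46002 + 0.02028 - 0.07592 + 0.00000 - 0.01074 = 1.39364 ≈ 1.3936 bits

D_KL(Q||P) = Σ Q(x) log₂(Q(x)/P(x))

Computing term by term:
  Q(1)·log₂(Q(1)/P(1)) = 0.0178·log₂(0.0178/0.3423) = -0.07592
  Q(2)·log₂(Q(2)/P(2)) = 0.0117·log₂(0.0117/0.0221) = -0.01074
  Q(3)·log₂(Q(3)/P(3)) = 0.3423·log₂(0.3423/0.0178) = 1.46002
  Q(4)·log₂(Q(4)/P(4)) = 0.6061·log₂(0.6061/0.6061) = 0.00000
  Q(5)·log₂(Q(5)/P(5)) = 0.0221·log₂(0.0221/0.0117) = 0.02028

D_KL(Q||P) = -0.07592 - 0.01074 + 1.46002 + 0.00000 + 0.02028 = 1.39364 ≈ 1.3936 bits

These ARE equal here. Q is P with outcomes relabeled (Q(1) = P(3), Q(2) = P(5), Q(3) = P(1), Q(5) = P(2)) by a relabeling that is its own inverse, so the two sums contain exactly the same terms in a different order. This is a special case — KL divergence is not symmetric in general: D_KL(P||Q) ≠ D_KL(Q||P) for most P, Q.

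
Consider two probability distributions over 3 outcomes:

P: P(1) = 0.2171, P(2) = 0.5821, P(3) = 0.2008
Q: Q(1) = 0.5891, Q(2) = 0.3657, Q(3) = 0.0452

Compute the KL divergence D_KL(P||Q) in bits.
0.5097 bits

D_KL(P||Q) = Σ P(x) log₂(P(x)/Q(x))

Computing term by term:
  P(1)·log₂(P(1)/Q(1)) = 0.2171·log₂(0.2171/0.5891) = -0.31266
  P(2)·log₂(P(2)/Q(2)) = 0.5821·log₂(0.5821/0.3657) = 0.39036
  P(3)·log₂(P(3)/Q(3)) = 0.2008·log₂(0.2008/0.0452) = 0.43199

D_KL(P||Q) = -0.31266 + 0.39036 + 0.43199 = 0.50969 ≈ 0.5097 bits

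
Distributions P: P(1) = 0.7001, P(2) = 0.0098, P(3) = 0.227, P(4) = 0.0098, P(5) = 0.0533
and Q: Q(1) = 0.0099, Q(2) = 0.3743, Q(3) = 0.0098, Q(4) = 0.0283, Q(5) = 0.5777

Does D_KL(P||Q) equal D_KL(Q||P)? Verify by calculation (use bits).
D_KL(P||Q) = 5.0808 bits, D_KL(Q||P) = 3.8913 bits. No — D_KL(P||Q) ≠ D_KL(Q||P) for this pair.

D_KL(P||Q) = Σ P(x) log₂(P(x)/Q(x))

Computing term by term:
  P(1)·log₂(P(1)/Q(1)) = 0.7001·log₂(0.7001/0.0099) = 4.30141
  P(2)·log₂(P(2)/Q(2)) = 0.0098·log₂(0.0098/0.3743) = -0.05150
  P(3)·log₂(P(3)/Q(3)) = 0.227·log₂(0.227/0.0098) = 1.02917
  P(4)·log₂(P(4)/Q(4)) = 0.0098·log₂(0.0098/0.0283) = -0.01499
  P(5)·log₂(P(5)/Q(5)) = 0.0533·log₂(0.0533/0.5777) = -0.18325

D_KL(P||Q) = 4.30141 - 0.05150 + 1.02917 - 0.01499 - 0.18325 = 5.08084 ≈ 5.0808 bits

D_KL(Q||P) = Σ Q(x) log₂(Q(x)/P(x))

Computing term by term:
  Q(1)·log₂(Q(1)/P(1)) = 0.0099·log₂(0.0099/0.7001) = -0.06083
  Q(2)·log₂(Q(2)/P(2)) = 0.3743·log₂(0.3743/0.0098) = 1.96705
  Q(3)·log₂(Q(3)/P(3)) = 0.0098·log₂(0.0098/0.227) = -0.04443
  Q(4)·log₂(Q(4)/P(4)) = 0.0283·log₂(0.0283/0.0098) = 0.04330
  Q(5)·log₂(Q(5)/P(5)) = 0.5777·log₂(0.5777/0.0533) = 1.98620

D_KL(Q||P) = -0.06083 + 1.96705 - 0.04443 + 0.04330 + 1.98620 = 3.89129 ≈ 3.8913 bits

These are NOT equal (difference: 1.1895 bits). KL divergence is asymmetric: D_KL(P||Q) ≠ D_KL(Q||P) in general.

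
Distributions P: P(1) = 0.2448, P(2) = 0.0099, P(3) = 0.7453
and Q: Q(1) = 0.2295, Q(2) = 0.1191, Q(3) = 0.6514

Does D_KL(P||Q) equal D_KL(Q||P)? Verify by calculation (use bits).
D_KL(P||Q) = 0.1321 bits, D_KL(Q||P) = 0.2795 bits. No — D_KL(P||Q) ≠ D_KL(Q||P) for this pair.

D_KL(P||Q) = Σ P(x) log₂(P(x)/Q(x))

Computing term by term:
  P(1)·log₂(P(1)/Q(1)) = 0.2448·log₂(0.2448/0.2295) = 0.02279
  P(2)·log₂(P(2)/Q(2)) = 0.0099·log₂(0.0099/0.1191) = -0.03553
  P(3)·log₂(P(3)/Q(3)) = 0.7453·log₂(0.7453/0.6514) = 0.14480

D_KL(P||Q) = 0.02279 - 0.03553 + 0.14480 = 0.13206 ≈ 0.1321 bits

D_KL(Q||P) = Σ Q(x) log₂(Q(x)/P(x))

Computing term by term:
  Q(1)·log₂(Q(1)/P(1)) = 0.2295·log₂(0.2295/0.2448) = -0.02137
  Q(2)·log₂(Q(2)/P(2)) = 0.1191·log₂(0.1191/0.0099) = 0.42740
  Q(3)·log₂(Q(3)/P(3)) = 0.6514·log₂(0.6514/0.7453) = -0.12655

D_KL(Q||P) = -0.02137 + 0.42740 - 0.12655 = 0.27948 ≈ 0.2795 bits

These are NOT equal (difference: 0.1474 bits). KL divergence is asymmetric: D_KL(P||Q) ≠ D_KL(Q||P) in general.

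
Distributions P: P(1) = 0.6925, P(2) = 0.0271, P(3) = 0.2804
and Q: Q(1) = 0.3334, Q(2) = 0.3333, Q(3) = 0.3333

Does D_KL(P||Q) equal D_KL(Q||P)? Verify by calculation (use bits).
D_KL(P||Q) = 0.5623 bits, D_KL(Q||P) = 0.9382 bits. No — D_KL(P||Q) ≠ D_KL(Q||P) for this pair.

D_KL(P||Q) = Σ P(x) log₂(P(x)/Q(x))

Computing term by term:
  P(1)·log₂(P(1)/Q(1)) = 0.6925·log₂(0.6925/0.3334) = 0.73028
  P(2)·log₂(P(2)/Q(2)) = 0.0271·log₂(0.0271/0.3333) = -0.09811
  P(3)·log₂(P(3)/Q(3)) = 0.2804·log₂(0.2804/0.3333) = -0.06991

D_KL(P||Q) = 0.73028 - 0.09811 - 0.06991 = 0.56226 ≈ 0.5623 bits

D_KL(Q||P) = Σ Q(x) log₂(Q(x)/P(x))

Computing term by term:
  Q(1)·log₂(Q(1)/P(1)) = 0.3334·log₂(0.3334/0.6925) = -0.35159
  Q(2)·log₂(Q(2)/P(2)) = 0.3333·log₂(0.3333/0.0271) = 1.20670
  Q(3)·log₂(Q(3)/P(3)) = 0.3333·log₂(0.3333/0.2804) = 0.08310

D_KL(Q||P) = -0.35159 + 1.20670 + 0.08310 = 0.93821 ≈ 0.9382 bits

These are NOT equal (difference: 0.3759 bits). KL divergence is asymmetric: D_KL(P||Q) ≠ D_KL(Q||P) in general.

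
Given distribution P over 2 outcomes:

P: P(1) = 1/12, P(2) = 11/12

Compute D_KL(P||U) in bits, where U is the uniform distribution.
0.5862 bits

U(i) = 1/2 for all i

D_KL(P||U) = Σ P(x) log₂(P(x) / (1/2))
           = Σ P(x) log₂(P(x)) + log₂(2)
           = log₂(2) - H(P)

H(P) = -Σ P(x) log₂(P(x)):
  -P(1)·log₂(P(1)) = -(1/12)·log₂(1/12) = 0.29875
  -P(2)·log₂(P(2)) = -(11/12)·log₂(11/12) = 0.11507
H(P) = 0.29875 + 0.11507 = 0.41382 bits

log₂(2) = 1.00000 bits

D_KL(P||U) = 1.00000 - 0.41382 = 0.58618 ≈ 0.5862 bits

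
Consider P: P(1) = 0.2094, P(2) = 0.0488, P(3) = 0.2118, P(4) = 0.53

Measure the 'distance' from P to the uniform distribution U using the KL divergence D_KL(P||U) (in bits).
0.3553 bits

U(i) = 1/4 for all i

D_KL(P||U) = Σ P(x) log₂(P(x) / (1/4))
           = Σ P(x) log₂(P(x)) + log₂(4)
           = log₂(4) - H(P)

H(P) = -Σ P(x) log₂(P(x)):
  -P(1)·log₂(P(1)) = -(0.2094)·log₂(0.2094) = 0.47234
  -P(2)·log₂(P(2)) = -(0.0488)·log₂(0.0488) = 0.21262
  -P(3)·log₂(P(3)) = -(0.2118)·log₂(0.2118) = 0.47427
  -P(4)·log₂(P(4)) = -(0.53)·log₂(0.53) = 0.48545
H(P) = 0.47234 + 0.21262 + 0.47427 + 0.48545 = 1.64468 bits

log₂(4) = 2.00000 bits

D_KL(P||U) = 2.00000 - 1.64468 = 0.35532 ≈ 0.3553 bits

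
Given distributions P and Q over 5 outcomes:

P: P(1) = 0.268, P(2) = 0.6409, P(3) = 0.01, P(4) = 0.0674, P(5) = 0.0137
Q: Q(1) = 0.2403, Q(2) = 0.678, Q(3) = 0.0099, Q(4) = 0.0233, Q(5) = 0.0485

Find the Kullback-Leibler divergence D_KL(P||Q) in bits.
0.0686 bits

D_KL(P||Q) = Σ P(x) log₂(P(x)/Q(x))

Computing term by term:
  P(1)·log₂(P(1)/Q(1)) = 0.268·log₂(0.268/0.2403) = 0.04218
  P(2)·log₂(P(2)/Q(2)) = 0.6409·log₂(0.6409/0.678) = -0.05203
  P(3)·log₂(P(3)/Q(3)) = 0.01·log₂(0.01/0.0099) = 0.00014
  P(4)·log₂(P(4)/Q(4)) = 0.0674·log₂(0.0674/0.0233) = 0.10329
  P(5)·log₂(P(5)/Q(5)) = 0.0137·log₂(0.0137/0.0485) = -0.02499

D_KL(P||Q) = 0.04218 - 0.05203 + 0.00014 + 0.10329 - 0.02499 = 0.06859 ≈ 0.0686 bits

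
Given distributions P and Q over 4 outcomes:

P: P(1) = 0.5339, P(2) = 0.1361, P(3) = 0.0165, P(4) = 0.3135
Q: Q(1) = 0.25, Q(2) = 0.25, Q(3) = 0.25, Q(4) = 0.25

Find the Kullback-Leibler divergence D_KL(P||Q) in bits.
0.5027 bits

D_KL(P||Q) = Σ P(x) log₂(P(x)/Q(x))

Computing term by term:
  P(1)·log₂(P(1)/Q(1)) = 0.5339·log₂(0.5339/0.25) = 0.58443
  P(2)·log₂(P(2)/Q(2)) = 0.1361·log₂(0.1361/0.25) = -0.11940
  P(3)·log₂(P(3)/Q(3)) = 0.0165·log₂(0.0165/0.25) = -0.06470
  P(4)·log₂(P(4)/Q(4)) = 0.3135·log₂(0.3135/0.25) = 0.10237

D_KL(P||Q) = 0.58443 - 0.11940 - 0.06470 + 0.10237 = 0.50270 ≈ 0.5027 bits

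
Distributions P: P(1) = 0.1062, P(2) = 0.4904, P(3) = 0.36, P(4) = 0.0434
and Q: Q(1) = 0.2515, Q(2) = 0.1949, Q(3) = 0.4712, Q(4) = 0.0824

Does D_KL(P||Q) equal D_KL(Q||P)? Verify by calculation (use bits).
D_KL(P||Q) = 0.3408 bits, D_KL(Q||P) = 0.3126 bits. No — D_KL(P||Q) ≠ D_KL(Q||P) for this pair.

D_KL(P||Q) = Σ P(x) log₂(P(x)/Q(x))

Computing term by term:
  P(1)·log₂(P(1)/Q(1)) = 0.1062·log₂(0.1062/0.2515) = -0.13209
  P(2)·log₂(P(2)/Q(2)) = 0.4904·log₂(0.4904/0.1949) = 0.65283
  P(3)·log₂(P(3)/Q(3)) = 0.36·log₂(0.36/0.4712) = -0.13980
  P(4)·log₂(P(4)/Q(4)) = 0.0434·log₂(0.0434/0.0824) = -0.04014

D_KL(P||Q) = -0.13209 + 0.65283 - 0.13980 - 0.04014 = 0.34080 ≈ 0.3408 bits

D_KL(Q||P) = Σ Q(x) log₂(Q(x)/P(x))

Computing term by term:
  Q(1)·log₂(Q(1)/P(1)) = 0.2515·log₂(0.2515/0.1062) = 0.31281
  Q(2)·log₂(Q(2)/P(2)) = 0.1949·log₂(0.1949/0.4904) = -0.25946
  Q(3)·log₂(Q(3)/P(3)) = 0.4712·log₂(0.4712/0.36) = 0.18299
  Q(4)·log₂(Q(4)/P(4)) = 0.0824·log₂(0.0824/0.0434) = 0.07622

D_KL(Q||P) = 0.31281 - 0.25946 + 0.18299 + 0.07622 = 0.31256 ≈ 0.3126 bits

These are NOT equal (difference: 0.0282 bits). KL divergence is asymmetric: D_KL(P||Q) ≠ D_KL(Q||P) in general.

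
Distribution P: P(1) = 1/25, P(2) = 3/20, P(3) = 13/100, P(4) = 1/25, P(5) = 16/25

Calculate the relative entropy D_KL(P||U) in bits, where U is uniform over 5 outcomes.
0.7452 bits

U(i) = 1/5 for all i

D_KL(P||U) = Σ P(x) log₂(P(x) / (1/5))
           = Σ P(x) log₂(P(x)) + log₂(5)
           = log₂(5) - H(P)

H(P) = -Σ P(x) log₂(P(x)):
  -P(1)·log₂(P(1)) = -(1/25)·log₂(1/25) = 0.18575
  -P(2)·log₂(P(2)) = -(3/20)·log₂(3/20) = 0.41054
  -P(3)·log₂(P(3)) = -(13/100)·log₂(13/100) = 0.38264
  -P(4)·log₂(P(4)) = -(1/25)·log₂(1/25) = 0.18575
  -P(5)·log₂(P(5)) = -(16/25)·log₂(16/25) = 0.41207
H(P) = 0.18575 + 0.41054 + 0.38264 + 0.18575 + 0.41207 = 1.57675 bits

log₂(5) = 2.32193 bits

D_KL(P||U) = 2.32193 - 1.57675 = 0.74518 ≈ 0.7452 bits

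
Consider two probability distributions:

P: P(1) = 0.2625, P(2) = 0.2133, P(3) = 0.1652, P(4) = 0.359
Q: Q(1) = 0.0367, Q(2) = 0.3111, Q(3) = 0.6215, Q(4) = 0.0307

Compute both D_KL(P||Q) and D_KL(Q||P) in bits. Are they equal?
D_KL(P||Q) = 1.5868 bits, D_KL(Q||P) = 1.1443 bits. No, they are not equal.

D_KL(P||Q) = Σ P(x) log₂(P(x)/Q(x))

Computing term by term:
  P(1)·log₂(P(1)/Q(1)) = 0.2625·log₂(0.2625/0.0367) = 0.74510
  P(2)·log₂(P(2)/Q(2)) = 0.2133·log₂(0.2133/0.3111) = -0.11614
  P(3)·log₂(P(3)/Q(3)) = 0.1652·log₂(0.1652/0.6215) = -0.31579
  P(4)·log₂(P(4)/Q(4)) = 0.359·log₂(0.359/0.0307) = 1.27361

D_KL(P||Q) = 0.74510 - 0.11614 - 0.31579 + 1.27361 = 1.58678 ≈ 1.5868 bits

D_KL(Q||P) = Σ Q(x) log₂(Q(x)/P(x))

Computing term by term:
  Q(1)·log₂(Q(1)/P(1)) = 0.0367·log₂(0.0367/0.2625) = -0.10417
  Q(2)·log₂(Q(2)/P(2)) = 0.3111·log₂(0.3111/0.2133) = 0.16939
  Q(3)·log₂(Q(3)/P(3)) = 0.6215·log₂(0.6215/0.1652) = 1.18802
  Q(4)·log₂(Q(4)/P(4)) = 0.0307·log₂(0.0307/0.359) = -0.10891

D_KL(Q||P) = -0.10417 + 0.16939 + 1.18802 - 0.10891 = 1.14433 ≈ 1.1443 bits

These are NOT equal (difference: 0.4425 bits). KL divergence is asymmetric: D_KL(P||Q) ≠ D_KL(Q||P) in general.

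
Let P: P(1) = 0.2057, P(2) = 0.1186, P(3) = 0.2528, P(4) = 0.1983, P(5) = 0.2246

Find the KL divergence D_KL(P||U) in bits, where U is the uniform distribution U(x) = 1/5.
0.0395 bits

U(i) = 1/5 for all i

D_KL(P||U) = Σ P(x) log₂(P(x) / (1/5))
           = Σ P(x) log₂(P(x)) + log₂(5)
           = log₂(5) - H(P)

H(P) = -Σ P(x) log₂(P(x)):
  -P(1)·log₂(P(1)) = -(0.2057)·log₂(0.2057) = 0.46928
  -P(2)·log₂(P(2)) = -(0.1186)·log₂(0.1186) = 0.36479
  -P(3)·log₂(P(3)) = -(0.2528)·log₂(0.2528) = 0.50154
  -P(4)·log₂(P(4)) = -(0.1983)·log₂(0.1983) = 0.46288
  -P(5)·log₂(P(5)) = -(0.2246)·log₂(0.2246) = 0.48392
H(P) = 0.46928 + 0.36479 + 0.50154 + 0.46288 + 0.48392 = 2.28241 bits

log₂(5) = 2.32193 bits

D_KL(P||U) = 2.32193 - 2.28241 = 0.03952 ≈ 0.0395 bits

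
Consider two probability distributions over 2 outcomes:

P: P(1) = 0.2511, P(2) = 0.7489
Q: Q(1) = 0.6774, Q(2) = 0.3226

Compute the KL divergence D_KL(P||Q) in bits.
0.5504 bits

D_KL(P||Q) = Σ P(x) log₂(P(x)/Q(x))

Computing term by term:
  P(1)·log₂(P(1)/Q(1)) = 0.2511·log₂(0.2511/0.6774) = -0.35951
  P(2)·log₂(P(2)/Q(2)) = 0.7489·log₂(0.7489/0.3226) = 0.90993

D_KL(P||Q) = -0.35951 + 0.90993 = 0.55042 ≈ 0.5504 bits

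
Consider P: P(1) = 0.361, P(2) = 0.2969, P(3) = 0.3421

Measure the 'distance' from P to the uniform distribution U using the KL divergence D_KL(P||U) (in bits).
0.0048 bits

U(i) = 1/3 for all i

D_KL(P||U) = Σ P(x) log₂(P(x) / (1/3))
           = Σ P(x) log₂(P(x)) + log₂(3)
           = log₂(3) - H(P)

H(P) = -Σ P(x) log₂(P(x)):
  -P(1)·log₂(P(1)) = -(0.361)·log₂(0.361) = 0.53064
  -P(2)·log₂(P(2)) = -(0.2969)·log₂(0.2969) = 0.52015
  -P(3)·log₂(P(3)) = -(0.3421)·log₂(0.3421) = 0.52940
H(P) = 0.53064 + 0.52015 + 0.52940 = 1.58019 bits

log₂(3) = 1.58496 bits

D_KL(P||U) = 1.58496 - 1.58019 = 0.00477 ≈ 0.0048 bits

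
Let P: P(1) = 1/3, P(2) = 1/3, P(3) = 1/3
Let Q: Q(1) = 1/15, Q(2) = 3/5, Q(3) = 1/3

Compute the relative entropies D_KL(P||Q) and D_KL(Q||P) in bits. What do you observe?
D_KL(P||Q) = 0.4913 bits, D_KL(Q||P) = 0.3540 bits. The two directions give different values (D_KL(P||Q) exceeds D_KL(Q||P) by 0.1373 bits): KL divergence is asymmetric.

D_KL(P||Q) = Σ P(x) log₂(P(x)/Q(x))

Computing term by term:
  P(1)·log₂(P(1)/Q(1)) = (1/3)·log₂((1/3)/(1/15)) = 0.77398
  P(2)·log₂(P(2)/Q(2)) = (1/3)·log₂((1/3)/(3/5)) = -0.28267
  P(3)·log₂(P(3)/Q(3)) = (1/3)·log₂((1/3)/(1/3)) = 0.00000

D_KL(P||Q) = 0.77398 - 0.28267 + 0.00000 = 0.49131 ≈ 0.4913 bits

D_KL(Q||P) = Σ Q(x) log₂(Q(x)/P(x))

Computing term by term:
  Q(1)·log₂(Q(1)/P(1)) = (1/15)·log₂((1/15)/(1/3)) = -0.15480
  Q(2)·log₂(Q(2)/P(2)) = (3/5)·log₂((3/5)/(1/3)) = 0.50880
  Q(3)·log₂(Q(3)/P(3)) = (1/3)·log₂((1/3)/(1/3)) = 0.00000

D_KL(Q||P) = -0.15480 + 0.50880 + 0.00000 = 0.35400 ≈ 0.3540 bits

These are NOT equal (difference: 0.1373 bits). KL divergence is asymmetric: D_KL(P||Q) ≠ D_KL(Q||P) in general.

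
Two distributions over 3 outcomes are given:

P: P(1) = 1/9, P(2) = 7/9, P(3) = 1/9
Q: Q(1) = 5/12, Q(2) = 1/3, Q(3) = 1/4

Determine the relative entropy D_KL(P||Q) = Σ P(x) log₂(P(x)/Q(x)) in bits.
0.6089 bits

D_KL(P||Q) = Σ P(x) log₂(P(x)/Q(x))

Computing term by term:
  P(1)·log₂(P(1)/Q(1)) = (1/9)·log₂((1/9)/(5/12)) = -0.21188
  P(2)·log₂(P(2)/Q(2)) = (7/9)·log₂((7/9)/(1/3)) = 0.95075
  P(3)·log₂(P(3)/Q(3)) = (1/9)·log₂((1/9)/(1/4)) = -0.12999

D_KL(P||Q) = -0.21188 + 0.95075 - 0.12999 = 0.60888 ≈ 0.6089 bits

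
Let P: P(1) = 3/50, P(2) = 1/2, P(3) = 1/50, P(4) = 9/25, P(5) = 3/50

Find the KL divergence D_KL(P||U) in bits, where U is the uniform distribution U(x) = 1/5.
0.6914 bits

U(i) = 1/5 for all i

D_KL(P||U) = Σ P(x) log₂(P(x) / (1/5))
           = Σ P(x) log₂(P(x)) + log₂(5)
           = log₂(5) - H(P)

H(P) = -Σ P(x) log₂(P(x)):
  -P(1)·log₂(P(1)) = -(3/50)·log₂(3/50) = 0.24353
  -P(2)·log₂(P(2)) = -(1/2)·log₂(1/2) = 0.50000
  -P(3)·log₂(P(3)) = -(1/50)·log₂(1/50) = 0.11288
  -P(4)·log₂(P(4)) = -(9/25)·log₂(9/25) = 0.53062
  -P(5)·log₂(P(5)) = -(3/50)·log₂(3/50) = 0.24353
H(P) = 0.24353 + 0.50000 + 0.11288 + 0.53062 + 0.24353 = 1.63056 bits

log₂(5) = 2.32193 bits

D_KL(P||U) = 2.32193 - 1.63056 = 0.69137 ≈ 0.6914 bits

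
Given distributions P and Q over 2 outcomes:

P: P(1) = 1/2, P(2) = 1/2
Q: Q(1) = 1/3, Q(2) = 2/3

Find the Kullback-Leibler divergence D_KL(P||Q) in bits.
0.0850 bits

D_KL(P||Q) = Σ P(x) log₂(P(x)/Q(x))

Computing term by term:
  P(1)·log₂(P(1)/Q(1)) = (1/2)·log₂((1/2)/(1/3)) = 0.29248
  P(2)·log₂(P(2)/Q(2)) = (1/2)·log₂((1/2)/(2/3)) = -0.20752

D_KL(P||Q) = 0.29248 - 0.20752 = 0.08496 ≈ 0.0850 bits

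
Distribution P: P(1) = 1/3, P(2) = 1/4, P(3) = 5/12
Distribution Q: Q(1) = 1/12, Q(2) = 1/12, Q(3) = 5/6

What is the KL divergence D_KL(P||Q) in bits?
0.6462 bits

D_KL(P||Q) = Σ P(x) log₂(P(x)/Q(x))

Computing term by term:
  P(1)·log₂(P(1)/Q(1)) = (1/3)·log₂((1/3)/(1/12)) = 0.66667
  P(2)·log₂(P(2)/Q(2)) = (1/4)·log₂((1/4)/(1/12)) = 0.39624
  P(3)·log₂(P(3)/Q(3)) = (5/12)·log₂((5/12)/(5/6)) = -0.41667

D_KL(P||Q) = 0.66667 + 0.39624 - 0.41667 = 0.64624 ≈ 0.6462 bits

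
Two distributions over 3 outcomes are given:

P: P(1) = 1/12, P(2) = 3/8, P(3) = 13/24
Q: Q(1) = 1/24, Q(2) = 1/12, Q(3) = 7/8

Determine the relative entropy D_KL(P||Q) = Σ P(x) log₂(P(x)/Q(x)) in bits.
0.5223 bits

D_KL(P||Q) = Σ P(x) log₂(P(x)/Q(x))

Computing term by term:
  P(1)·log₂(P(1)/Q(1)) = (1/12)·log₂((1/12)/(1/24)) = 0.08333
  P(2)·log₂(P(2)/Q(2)) = (3/8)·log₂((3/8)/(1/12)) = 0.81372
  P(3)·log₂(P(3)/Q(3)) = (13/24)·log₂((13/24)/(7/8)) = -0.37477

D_KL(P||Q) = 0.08333 + 0.81372 - 0.37477 = 0.52228 ≈ 0.5223 bits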